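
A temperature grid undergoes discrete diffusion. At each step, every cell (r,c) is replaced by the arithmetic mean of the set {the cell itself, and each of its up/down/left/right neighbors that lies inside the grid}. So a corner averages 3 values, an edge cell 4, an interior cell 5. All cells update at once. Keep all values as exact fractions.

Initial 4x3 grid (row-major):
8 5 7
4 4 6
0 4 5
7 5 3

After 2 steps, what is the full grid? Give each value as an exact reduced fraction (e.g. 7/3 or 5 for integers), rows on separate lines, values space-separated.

After step 1:
  17/3 6 6
  4 23/5 11/2
  15/4 18/5 9/2
  4 19/4 13/3
After step 2:
  47/9 167/30 35/6
  1081/240 237/50 103/20
  307/80 106/25 269/60
  25/6 1001/240 163/36

Answer: 47/9 167/30 35/6
1081/240 237/50 103/20
307/80 106/25 269/60
25/6 1001/240 163/36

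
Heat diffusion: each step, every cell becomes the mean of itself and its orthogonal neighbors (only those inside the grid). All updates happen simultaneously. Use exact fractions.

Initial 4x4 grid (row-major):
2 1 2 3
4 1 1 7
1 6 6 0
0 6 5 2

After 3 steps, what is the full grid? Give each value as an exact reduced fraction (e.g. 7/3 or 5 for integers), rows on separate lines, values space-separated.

Answer: 577/270 3367/1440 6217/2400 2153/720
3541/1440 1007/375 6223/2000 3671/1200
21137/7200 19973/6000 10201/3000 2537/720
1399/432 6353/1800 1357/360 3763/1080

Derivation:
After step 1:
  7/3 3/2 7/4 4
  2 13/5 17/5 11/4
  11/4 4 18/5 15/4
  7/3 17/4 19/4 7/3
After step 2:
  35/18 491/240 213/80 17/6
  581/240 27/10 141/50 139/40
  133/48 86/25 39/10 373/120
  28/9 23/6 56/15 65/18
After step 3:
  577/270 3367/1440 6217/2400 2153/720
  3541/1440 1007/375 6223/2000 3671/1200
  21137/7200 19973/6000 10201/3000 2537/720
  1399/432 6353/1800 1357/360 3763/1080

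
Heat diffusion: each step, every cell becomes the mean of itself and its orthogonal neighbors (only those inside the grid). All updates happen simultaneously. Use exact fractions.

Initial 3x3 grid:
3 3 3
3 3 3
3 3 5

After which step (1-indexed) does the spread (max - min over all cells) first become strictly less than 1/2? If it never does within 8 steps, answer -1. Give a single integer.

Answer: 3

Derivation:
Step 1: max=11/3, min=3, spread=2/3
Step 2: max=32/9, min=3, spread=5/9
Step 3: max=365/108, min=3, spread=41/108
  -> spread < 1/2 first at step 3
Step 4: max=21571/6480, min=551/180, spread=347/1296
Step 5: max=1273337/388800, min=5557/1800, spread=2921/15552
Step 6: max=75812539/23328000, min=673483/216000, spread=24611/186624
Step 7: max=4517762033/1399680000, min=15236741/4860000, spread=207329/2239488
Step 8: max=269972352451/83980800000, min=816401599/259200000, spread=1746635/26873856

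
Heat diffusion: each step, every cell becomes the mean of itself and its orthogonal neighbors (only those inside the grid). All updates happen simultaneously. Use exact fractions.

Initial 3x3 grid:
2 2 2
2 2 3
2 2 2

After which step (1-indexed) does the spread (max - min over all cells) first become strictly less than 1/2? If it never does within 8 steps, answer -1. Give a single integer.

Step 1: max=7/3, min=2, spread=1/3
  -> spread < 1/2 first at step 1
Step 2: max=547/240, min=2, spread=67/240
Step 3: max=4757/2160, min=407/200, spread=1807/10800
Step 4: max=1885963/864000, min=11161/5400, spread=33401/288000
Step 5: max=16781933/7776000, min=1123391/540000, spread=3025513/38880000
Step 6: max=6685726867/3110400000, min=60355949/28800000, spread=53531/995328
Step 7: max=399280925849/186624000000, min=16343116051/7776000000, spread=450953/11943936
Step 8: max=23903783560603/11197440000000, min=1967248610519/933120000000, spread=3799043/143327232

Answer: 1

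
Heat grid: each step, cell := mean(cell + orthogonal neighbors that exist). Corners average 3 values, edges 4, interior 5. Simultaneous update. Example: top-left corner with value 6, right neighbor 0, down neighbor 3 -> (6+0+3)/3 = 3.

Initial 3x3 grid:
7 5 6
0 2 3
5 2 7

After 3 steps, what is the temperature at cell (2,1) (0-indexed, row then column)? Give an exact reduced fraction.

Answer: 13057/3600

Derivation:
Step 1: cell (2,1) = 4
Step 2: cell (2,1) = 191/60
Step 3: cell (2,1) = 13057/3600
Full grid after step 3:
  1349/360 15107/3600 4547/1080
  25889/7200 1803/500 29989/7200
  3427/1080 13057/3600 1349/360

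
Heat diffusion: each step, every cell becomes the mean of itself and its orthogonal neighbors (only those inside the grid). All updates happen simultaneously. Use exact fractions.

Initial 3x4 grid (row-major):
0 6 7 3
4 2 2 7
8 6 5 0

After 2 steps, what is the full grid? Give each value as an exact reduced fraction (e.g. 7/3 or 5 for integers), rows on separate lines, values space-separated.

Answer: 127/36 187/48 1111/240 79/18
101/24 211/50 387/100 259/60
59/12 37/8 171/40 41/12

Derivation:
After step 1:
  10/3 15/4 9/2 17/3
  7/2 4 23/5 3
  6 21/4 13/4 4
After step 2:
  127/36 187/48 1111/240 79/18
  101/24 211/50 387/100 259/60
  59/12 37/8 171/40 41/12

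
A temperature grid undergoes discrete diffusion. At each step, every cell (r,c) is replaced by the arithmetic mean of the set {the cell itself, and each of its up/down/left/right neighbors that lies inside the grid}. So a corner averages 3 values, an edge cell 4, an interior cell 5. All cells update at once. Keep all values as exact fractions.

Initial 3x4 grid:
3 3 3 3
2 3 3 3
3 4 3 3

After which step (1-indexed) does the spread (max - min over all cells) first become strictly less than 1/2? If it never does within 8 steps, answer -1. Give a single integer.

Answer: 2

Derivation:
Step 1: max=13/4, min=8/3, spread=7/12
Step 2: max=25/8, min=101/36, spread=23/72
  -> spread < 1/2 first at step 2
Step 3: max=743/240, min=1235/432, spread=32/135
Step 4: max=6623/2160, min=15041/5184, spread=4271/25920
Step 5: max=197993/64800, min=4553087/1555200, spread=39749/311040
Step 6: max=5922041/1944000, min=274860853/93312000, spread=1879423/18662400
Step 7: max=177155117/58320000, min=16562956607/5598720000, spread=3551477/44789760
Step 8: max=21208818131/6998400000, min=996862474813/335923200000, spread=846431819/13436928000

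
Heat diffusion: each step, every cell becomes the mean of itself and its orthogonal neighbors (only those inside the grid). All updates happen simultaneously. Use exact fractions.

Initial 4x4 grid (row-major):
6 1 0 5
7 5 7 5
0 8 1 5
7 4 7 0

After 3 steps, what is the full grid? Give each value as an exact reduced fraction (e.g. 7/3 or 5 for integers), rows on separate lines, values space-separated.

After step 1:
  14/3 3 13/4 10/3
  9/2 28/5 18/5 11/2
  11/2 18/5 28/5 11/4
  11/3 13/2 3 4
After step 2:
  73/18 991/240 791/240 145/36
  76/15 203/50 471/100 911/240
  259/60 134/25 371/100 357/80
  47/9 503/120 191/40 13/4
After step 3:
  9541/2160 27973/7200 29093/7200 4003/1080
  15749/3600 27991/6000 11743/3000 30593/7200
  17969/3600 12983/3000 9207/2000 9131/2400
  4943/1080 8797/1800 2389/600 333/80

Answer: 9541/2160 27973/7200 29093/7200 4003/1080
15749/3600 27991/6000 11743/3000 30593/7200
17969/3600 12983/3000 9207/2000 9131/2400
4943/1080 8797/1800 2389/600 333/80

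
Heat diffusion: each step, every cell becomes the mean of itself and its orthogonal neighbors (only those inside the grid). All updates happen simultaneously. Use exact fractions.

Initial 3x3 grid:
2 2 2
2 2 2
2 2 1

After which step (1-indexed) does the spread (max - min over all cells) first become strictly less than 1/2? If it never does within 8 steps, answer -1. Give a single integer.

Answer: 1

Derivation:
Step 1: max=2, min=5/3, spread=1/3
  -> spread < 1/2 first at step 1
Step 2: max=2, min=31/18, spread=5/18
Step 3: max=2, min=391/216, spread=41/216
Step 4: max=709/360, min=23789/12960, spread=347/2592
Step 5: max=7043/3600, min=1448263/777600, spread=2921/31104
Step 6: max=838517/432000, min=87483461/46656000, spread=24611/373248
Step 7: max=18783259/9720000, min=5279997967/2799360000, spread=207329/4478976
Step 8: max=997998401/518400000, min=317893247549/167961600000, spread=1746635/53747712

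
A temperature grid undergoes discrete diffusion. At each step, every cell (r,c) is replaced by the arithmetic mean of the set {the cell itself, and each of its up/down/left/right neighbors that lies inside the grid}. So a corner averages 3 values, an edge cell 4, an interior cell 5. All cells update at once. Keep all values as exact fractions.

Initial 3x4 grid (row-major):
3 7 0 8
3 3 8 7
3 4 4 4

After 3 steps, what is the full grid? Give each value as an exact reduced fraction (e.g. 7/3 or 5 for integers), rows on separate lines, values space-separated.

After step 1:
  13/3 13/4 23/4 5
  3 5 22/5 27/4
  10/3 7/2 5 5
After step 2:
  127/36 55/12 23/5 35/6
  47/12 383/100 269/50 423/80
  59/18 101/24 179/40 67/12
After step 3:
  433/108 14887/3600 6119/1200 3773/720
  13097/3600 13151/3000 9429/2000 26501/4800
  821/216 3553/900 2947/600 3683/720

Answer: 433/108 14887/3600 6119/1200 3773/720
13097/3600 13151/3000 9429/2000 26501/4800
821/216 3553/900 2947/600 3683/720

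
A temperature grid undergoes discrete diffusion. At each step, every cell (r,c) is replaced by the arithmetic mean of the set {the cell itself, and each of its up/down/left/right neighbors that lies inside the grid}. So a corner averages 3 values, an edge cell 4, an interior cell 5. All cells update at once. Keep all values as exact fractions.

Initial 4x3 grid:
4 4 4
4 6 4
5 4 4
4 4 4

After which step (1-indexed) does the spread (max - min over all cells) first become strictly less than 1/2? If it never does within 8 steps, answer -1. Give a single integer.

Step 1: max=19/4, min=4, spread=3/4
Step 2: max=91/20, min=4, spread=11/20
Step 3: max=89/20, min=1501/360, spread=101/360
  -> spread < 1/2 first at step 3
Step 4: max=18953/4320, min=9019/2160, spread=61/288
Step 5: max=157241/36000, min=3655/864, spread=464/3375
Step 6: max=67784513/15552000, min=16482667/3888000, spread=370769/3110400
Step 7: max=4053405907/933120000, min=993654793/233280000, spread=5252449/62208000
Step 8: max=242942597993/55987200000, min=737324507/172800000, spread=161978309/2239488000

Answer: 3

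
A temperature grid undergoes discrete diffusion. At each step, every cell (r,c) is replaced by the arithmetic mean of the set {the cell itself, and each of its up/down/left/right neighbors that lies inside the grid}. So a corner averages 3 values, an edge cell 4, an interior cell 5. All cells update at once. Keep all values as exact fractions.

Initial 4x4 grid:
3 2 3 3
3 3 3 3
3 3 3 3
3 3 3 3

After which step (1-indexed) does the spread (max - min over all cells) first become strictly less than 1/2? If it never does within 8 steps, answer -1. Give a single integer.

Step 1: max=3, min=8/3, spread=1/3
  -> spread < 1/2 first at step 1
Step 2: max=3, min=329/120, spread=31/120
Step 3: max=3, min=3029/1080, spread=211/1080
Step 4: max=3, min=307157/108000, spread=16843/108000
Step 5: max=26921/9000, min=2777357/972000, spread=130111/972000
Step 6: max=1612841/540000, min=83837633/29160000, spread=3255781/29160000
Step 7: max=1608893/540000, min=2524046309/874800000, spread=82360351/874800000
Step 8: max=289093559/97200000, min=75980683109/26244000000, spread=2074577821/26244000000

Answer: 1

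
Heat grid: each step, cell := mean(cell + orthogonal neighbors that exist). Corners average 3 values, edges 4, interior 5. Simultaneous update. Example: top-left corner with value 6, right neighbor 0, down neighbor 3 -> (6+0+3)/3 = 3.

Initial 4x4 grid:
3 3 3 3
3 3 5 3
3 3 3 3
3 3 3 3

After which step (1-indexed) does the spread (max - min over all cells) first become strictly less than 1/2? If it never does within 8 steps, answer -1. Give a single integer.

Answer: 2

Derivation:
Step 1: max=7/2, min=3, spread=1/2
Step 2: max=86/25, min=3, spread=11/25
  -> spread < 1/2 first at step 2
Step 3: max=3967/1200, min=3, spread=367/1200
Step 4: max=17771/5400, min=913/300, spread=1337/5400
Step 5: max=527669/162000, min=27469/9000, spread=33227/162000
Step 6: max=15794327/4860000, min=166049/54000, spread=849917/4860000
Step 7: max=471114347/145800000, min=2498533/810000, spread=21378407/145800000
Step 8: max=14088462371/4374000000, min=752688343/243000000, spread=540072197/4374000000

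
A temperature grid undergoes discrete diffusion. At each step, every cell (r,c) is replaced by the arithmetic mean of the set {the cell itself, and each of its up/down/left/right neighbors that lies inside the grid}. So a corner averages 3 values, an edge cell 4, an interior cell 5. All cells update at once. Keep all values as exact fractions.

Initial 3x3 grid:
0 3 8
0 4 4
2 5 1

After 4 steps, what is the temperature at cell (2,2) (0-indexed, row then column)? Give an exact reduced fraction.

Answer: 440419/129600

Derivation:
Step 1: cell (2,2) = 10/3
Step 2: cell (2,2) = 127/36
Step 3: cell (2,2) = 7517/2160
Step 4: cell (2,2) = 440419/129600
Full grid after step 4:
  38491/14400 902891/288000 12929/3600
  1112149/432000 552613/180000 3048923/864000
  167897/64800 20141/6750 440419/129600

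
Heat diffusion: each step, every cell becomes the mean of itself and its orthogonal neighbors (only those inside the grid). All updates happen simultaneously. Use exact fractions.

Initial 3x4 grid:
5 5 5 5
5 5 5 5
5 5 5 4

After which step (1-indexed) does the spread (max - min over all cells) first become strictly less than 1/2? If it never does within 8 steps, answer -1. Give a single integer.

Answer: 1

Derivation:
Step 1: max=5, min=14/3, spread=1/3
  -> spread < 1/2 first at step 1
Step 2: max=5, min=85/18, spread=5/18
Step 3: max=5, min=1039/216, spread=41/216
Step 4: max=5, min=125383/25920, spread=4217/25920
Step 5: max=35921/7200, min=7566851/1555200, spread=38417/311040
Step 6: max=717403/144000, min=455359789/93312000, spread=1903471/18662400
Step 7: max=21484241/4320000, min=27392610911/5598720000, spread=18038617/223948800
Step 8: max=1931073241/388800000, min=1646347817149/335923200000, spread=883978523/13436928000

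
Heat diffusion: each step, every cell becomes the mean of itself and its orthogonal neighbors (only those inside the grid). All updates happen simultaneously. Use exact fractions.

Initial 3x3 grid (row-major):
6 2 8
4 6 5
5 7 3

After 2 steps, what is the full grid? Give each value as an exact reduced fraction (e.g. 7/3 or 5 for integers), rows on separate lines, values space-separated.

Answer: 59/12 193/40 16/3
1163/240 263/50 203/40
95/18 1223/240 21/4

Derivation:
After step 1:
  4 11/2 5
  21/4 24/5 11/2
  16/3 21/4 5
After step 2:
  59/12 193/40 16/3
  1163/240 263/50 203/40
  95/18 1223/240 21/4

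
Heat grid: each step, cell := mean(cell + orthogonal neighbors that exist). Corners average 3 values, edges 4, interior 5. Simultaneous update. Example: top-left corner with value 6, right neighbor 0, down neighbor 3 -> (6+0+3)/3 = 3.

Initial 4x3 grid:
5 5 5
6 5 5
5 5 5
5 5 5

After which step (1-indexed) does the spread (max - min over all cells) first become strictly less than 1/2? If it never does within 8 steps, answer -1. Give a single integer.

Step 1: max=16/3, min=5, spread=1/3
  -> spread < 1/2 first at step 1
Step 2: max=631/120, min=5, spread=31/120
Step 3: max=5611/1080, min=5, spread=211/1080
Step 4: max=556897/108000, min=9047/1800, spread=14077/108000
Step 5: max=5000407/972000, min=543683/108000, spread=5363/48600
Step 6: max=149540809/29160000, min=302869/60000, spread=93859/1166400
Step 7: max=8958274481/1749600000, min=491336467/97200000, spread=4568723/69984000
Step 8: max=536660435629/104976000000, min=14761618889/2916000000, spread=8387449/167961600

Answer: 1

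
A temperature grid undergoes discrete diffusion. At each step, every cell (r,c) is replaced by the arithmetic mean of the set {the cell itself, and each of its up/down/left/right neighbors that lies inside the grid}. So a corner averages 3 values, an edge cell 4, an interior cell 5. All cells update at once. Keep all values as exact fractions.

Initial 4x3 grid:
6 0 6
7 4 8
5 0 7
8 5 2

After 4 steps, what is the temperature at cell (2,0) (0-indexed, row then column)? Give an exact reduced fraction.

Answer: 8629/1800

Derivation:
Step 1: cell (2,0) = 5
Step 2: cell (2,0) = 207/40
Step 3: cell (2,0) = 379/80
Step 4: cell (2,0) = 8629/1800
Full grid after step 4:
  30071/6480 4111/900 30451/6480
  50047/10800 9397/2000 99769/21600
  8629/1800 330787/72000 100573/21600
  2717/576 808289/172800 23453/5184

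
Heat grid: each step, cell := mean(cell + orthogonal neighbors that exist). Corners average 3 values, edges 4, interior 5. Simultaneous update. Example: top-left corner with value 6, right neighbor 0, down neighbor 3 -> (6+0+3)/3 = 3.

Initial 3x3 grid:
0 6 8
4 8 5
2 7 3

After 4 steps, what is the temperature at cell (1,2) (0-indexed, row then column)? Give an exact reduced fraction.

Answer: 117851/21600

Derivation:
Step 1: cell (1,2) = 6
Step 2: cell (1,2) = 35/6
Step 3: cell (1,2) = 251/45
Step 4: cell (1,2) = 117851/21600
Full grid after step 4:
  30611/6480 443479/86400 70867/12960
  404479/86400 15179/3000 117851/21600
  60457/12960 216877/43200 11497/2160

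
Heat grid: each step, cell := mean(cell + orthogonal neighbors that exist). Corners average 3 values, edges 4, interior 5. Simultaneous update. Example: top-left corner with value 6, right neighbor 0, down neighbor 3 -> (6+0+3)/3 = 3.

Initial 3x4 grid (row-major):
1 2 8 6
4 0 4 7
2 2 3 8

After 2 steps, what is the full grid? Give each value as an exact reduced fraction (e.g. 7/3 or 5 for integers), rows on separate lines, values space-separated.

Answer: 41/18 749/240 383/80 73/12
183/80 261/100 223/50 473/80
37/18 83/30 41/10 11/2

Derivation:
After step 1:
  7/3 11/4 5 7
  7/4 12/5 22/5 25/4
  8/3 7/4 17/4 6
After step 2:
  41/18 749/240 383/80 73/12
  183/80 261/100 223/50 473/80
  37/18 83/30 41/10 11/2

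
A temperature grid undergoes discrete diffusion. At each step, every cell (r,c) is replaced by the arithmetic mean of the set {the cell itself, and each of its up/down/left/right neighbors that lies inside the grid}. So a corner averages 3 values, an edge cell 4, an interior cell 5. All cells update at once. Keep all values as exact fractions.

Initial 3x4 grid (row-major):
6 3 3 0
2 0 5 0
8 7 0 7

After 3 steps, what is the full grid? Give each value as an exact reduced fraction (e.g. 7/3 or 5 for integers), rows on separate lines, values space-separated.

Answer: 7879/2160 4319/1440 1277/480 1517/720
553/144 4327/1200 3223/1200 385/144
4697/1080 1361/360 2513/720 3043/1080

Derivation:
After step 1:
  11/3 3 11/4 1
  4 17/5 8/5 3
  17/3 15/4 19/4 7/3
After step 2:
  32/9 769/240 167/80 9/4
  251/60 63/20 31/10 119/60
  161/36 527/120 373/120 121/36
After step 3:
  7879/2160 4319/1440 1277/480 1517/720
  553/144 4327/1200 3223/1200 385/144
  4697/1080 1361/360 2513/720 3043/1080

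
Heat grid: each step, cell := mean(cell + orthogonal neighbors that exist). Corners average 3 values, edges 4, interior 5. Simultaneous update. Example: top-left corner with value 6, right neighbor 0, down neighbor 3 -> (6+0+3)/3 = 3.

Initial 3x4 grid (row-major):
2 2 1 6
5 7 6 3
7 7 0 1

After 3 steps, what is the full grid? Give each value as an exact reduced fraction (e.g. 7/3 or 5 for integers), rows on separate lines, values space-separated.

Answer: 188/45 9221/2400 26753/7200 7259/2160
67741/14400 26849/6000 10937/3000 12299/3600
2831/540 33413/7200 27803/7200 6719/2160

Derivation:
After step 1:
  3 3 15/4 10/3
  21/4 27/5 17/5 4
  19/3 21/4 7/2 4/3
After step 2:
  15/4 303/80 809/240 133/36
  1199/240 223/50 401/100 181/60
  101/18 1229/240 809/240 53/18
After step 3:
  188/45 9221/2400 26753/7200 7259/2160
  67741/14400 26849/6000 10937/3000 12299/3600
  2831/540 33413/7200 27803/7200 6719/2160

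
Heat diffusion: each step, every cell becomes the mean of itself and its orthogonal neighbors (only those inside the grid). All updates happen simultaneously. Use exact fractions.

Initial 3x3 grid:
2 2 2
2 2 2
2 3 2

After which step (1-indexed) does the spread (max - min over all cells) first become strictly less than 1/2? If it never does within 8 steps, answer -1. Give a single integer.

Answer: 1

Derivation:
Step 1: max=7/3, min=2, spread=1/3
  -> spread < 1/2 first at step 1
Step 2: max=547/240, min=2, spread=67/240
Step 3: max=4757/2160, min=407/200, spread=1807/10800
Step 4: max=1885963/864000, min=11161/5400, spread=33401/288000
Step 5: max=16781933/7776000, min=1123391/540000, spread=3025513/38880000
Step 6: max=6685726867/3110400000, min=60355949/28800000, spread=53531/995328
Step 7: max=399280925849/186624000000, min=16343116051/7776000000, spread=450953/11943936
Step 8: max=23903783560603/11197440000000, min=1967248610519/933120000000, spread=3799043/143327232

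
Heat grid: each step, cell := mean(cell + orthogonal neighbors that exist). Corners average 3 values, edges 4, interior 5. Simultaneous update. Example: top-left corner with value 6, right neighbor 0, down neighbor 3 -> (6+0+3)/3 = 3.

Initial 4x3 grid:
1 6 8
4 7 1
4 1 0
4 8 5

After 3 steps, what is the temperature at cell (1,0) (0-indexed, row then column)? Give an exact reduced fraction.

Answer: 29653/7200

Derivation:
Step 1: cell (1,0) = 4
Step 2: cell (1,0) = 883/240
Step 3: cell (1,0) = 29653/7200
Full grid after step 3:
  9043/2160 32353/7200 1037/240
  29653/7200 11717/3000 9751/2400
  28163/7200 11957/3000 25463/7200
  1879/432 28603/7200 1669/432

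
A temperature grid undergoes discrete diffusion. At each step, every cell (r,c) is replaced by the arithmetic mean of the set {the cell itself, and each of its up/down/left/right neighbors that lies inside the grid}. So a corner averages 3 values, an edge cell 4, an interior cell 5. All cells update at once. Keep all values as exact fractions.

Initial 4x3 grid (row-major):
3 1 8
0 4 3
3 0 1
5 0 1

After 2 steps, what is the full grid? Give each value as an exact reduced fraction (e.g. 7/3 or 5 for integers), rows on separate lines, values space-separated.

Answer: 47/18 41/15 4
223/120 137/50 217/80
263/120 159/100 451/240
37/18 193/120 41/36

Derivation:
After step 1:
  4/3 4 4
  5/2 8/5 4
  2 8/5 5/4
  8/3 3/2 2/3
After step 2:
  47/18 41/15 4
  223/120 137/50 217/80
  263/120 159/100 451/240
  37/18 193/120 41/36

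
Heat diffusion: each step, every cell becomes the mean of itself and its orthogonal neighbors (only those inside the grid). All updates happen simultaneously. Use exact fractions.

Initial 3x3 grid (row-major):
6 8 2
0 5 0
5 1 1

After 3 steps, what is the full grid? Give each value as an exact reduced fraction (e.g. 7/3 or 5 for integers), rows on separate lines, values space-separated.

After step 1:
  14/3 21/4 10/3
  4 14/5 2
  2 3 2/3
After step 2:
  167/36 321/80 127/36
  101/30 341/100 11/5
  3 127/60 17/9
After step 3:
  8653/2160 18707/4800 7013/2160
  6487/1800 18127/6000 827/300
  509/180 4687/1800 1117/540

Answer: 8653/2160 18707/4800 7013/2160
6487/1800 18127/6000 827/300
509/180 4687/1800 1117/540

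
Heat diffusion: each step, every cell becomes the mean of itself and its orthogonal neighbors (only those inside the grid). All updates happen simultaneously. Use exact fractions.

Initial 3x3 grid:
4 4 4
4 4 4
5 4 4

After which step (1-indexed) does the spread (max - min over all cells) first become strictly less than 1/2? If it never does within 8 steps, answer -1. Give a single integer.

Answer: 1

Derivation:
Step 1: max=13/3, min=4, spread=1/3
  -> spread < 1/2 first at step 1
Step 2: max=77/18, min=4, spread=5/18
Step 3: max=905/216, min=4, spread=41/216
Step 4: max=53971/12960, min=1451/360, spread=347/2592
Step 5: max=3217337/777600, min=14557/3600, spread=2921/31104
Step 6: max=192452539/46656000, min=1753483/432000, spread=24611/373248
Step 7: max=11516162033/2799360000, min=39536741/9720000, spread=207329/4478976
Step 8: max=689876352451/167961600000, min=2112401599/518400000, spread=1746635/53747712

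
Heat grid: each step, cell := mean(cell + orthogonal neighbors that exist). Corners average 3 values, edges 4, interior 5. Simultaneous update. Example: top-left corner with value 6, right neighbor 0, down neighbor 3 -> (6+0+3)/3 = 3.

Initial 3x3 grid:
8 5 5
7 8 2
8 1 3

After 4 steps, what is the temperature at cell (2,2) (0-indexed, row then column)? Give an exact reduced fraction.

Step 1: cell (2,2) = 2
Step 2: cell (2,2) = 23/6
Step 3: cell (2,2) = 1421/360
Step 4: cell (2,2) = 32299/7200
Full grid after step 4:
  783107/129600 2345597/432000 27143/5400
  548341/96000 636301/120000 658699/144000
  716257/129600 523243/108000 32299/7200

Answer: 32299/7200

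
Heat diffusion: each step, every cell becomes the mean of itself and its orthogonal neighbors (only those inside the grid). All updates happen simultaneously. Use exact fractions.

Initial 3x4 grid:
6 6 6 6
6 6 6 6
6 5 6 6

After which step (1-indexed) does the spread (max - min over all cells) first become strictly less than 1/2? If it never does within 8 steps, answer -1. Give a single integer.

Answer: 1

Derivation:
Step 1: max=6, min=17/3, spread=1/3
  -> spread < 1/2 first at step 1
Step 2: max=6, min=689/120, spread=31/120
Step 3: max=6, min=6269/1080, spread=211/1080
Step 4: max=10753/1800, min=631103/108000, spread=14077/108000
Step 5: max=644317/108000, min=5691593/972000, spread=5363/48600
Step 6: max=357131/60000, min=171219191/29160000, spread=93859/1166400
Step 7: max=577863533/97200000, min=10287325519/1749600000, spread=4568723/69984000
Step 8: max=17314381111/2916000000, min=618075564371/104976000000, spread=8387449/167961600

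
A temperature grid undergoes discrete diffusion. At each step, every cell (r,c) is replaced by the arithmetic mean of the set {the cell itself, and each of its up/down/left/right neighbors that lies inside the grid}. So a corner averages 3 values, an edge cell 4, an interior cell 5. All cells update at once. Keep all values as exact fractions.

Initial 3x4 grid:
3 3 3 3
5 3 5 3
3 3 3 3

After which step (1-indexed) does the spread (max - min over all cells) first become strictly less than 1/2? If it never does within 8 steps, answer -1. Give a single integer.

Step 1: max=19/5, min=3, spread=4/5
Step 2: max=439/120, min=129/40, spread=13/30
  -> spread < 1/2 first at step 2
Step 3: max=1897/540, min=587/180, spread=34/135
Step 4: max=1509223/432000, min=474881/144000, spread=4229/21600
Step 5: max=13448693/3888000, min=4306771/1296000, spread=26419/194400
Step 6: max=5363352223/1555200000, min=1728760841/518400000, spread=1770697/15552000
Step 7: max=48064700393/13996800000, min=15623461231/4665600000, spread=11943167/139968000
Step 8: max=19193733278263/5598720000000, min=6260253695921/1866240000000, spread=825944381/11197440000

Answer: 2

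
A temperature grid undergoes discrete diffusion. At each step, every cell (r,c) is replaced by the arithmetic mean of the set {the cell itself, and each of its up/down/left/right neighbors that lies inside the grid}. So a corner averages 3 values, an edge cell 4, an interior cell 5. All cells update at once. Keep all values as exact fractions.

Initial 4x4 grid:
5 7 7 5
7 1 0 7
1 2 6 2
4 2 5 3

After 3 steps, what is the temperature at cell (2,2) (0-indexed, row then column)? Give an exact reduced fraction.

Step 1: cell (2,2) = 3
Step 2: cell (2,2) = 181/50
Step 3: cell (2,2) = 839/240
Full grid after step 3:
  10079/2160 6691/1440 33431/7200 10487/2160
  2837/720 23561/6000 24953/6000 15163/3600
  11929/3600 19631/6000 839/240 14203/3600
  6449/2160 22553/7200 25121/7200 1573/432

Answer: 839/240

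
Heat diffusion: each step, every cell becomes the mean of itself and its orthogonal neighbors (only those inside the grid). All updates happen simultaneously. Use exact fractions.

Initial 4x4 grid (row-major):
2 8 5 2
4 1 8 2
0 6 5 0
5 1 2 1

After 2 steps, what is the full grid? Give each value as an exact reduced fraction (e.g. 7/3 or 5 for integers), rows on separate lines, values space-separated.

Answer: 125/36 1189/240 339/80 47/12
467/120 359/100 451/100 61/20
101/40 389/100 61/20 51/20
37/12 207/80 219/80 7/4

Derivation:
After step 1:
  14/3 4 23/4 3
  7/4 27/5 21/5 3
  15/4 13/5 21/5 2
  2 7/2 9/4 1
After step 2:
  125/36 1189/240 339/80 47/12
  467/120 359/100 451/100 61/20
  101/40 389/100 61/20 51/20
  37/12 207/80 219/80 7/4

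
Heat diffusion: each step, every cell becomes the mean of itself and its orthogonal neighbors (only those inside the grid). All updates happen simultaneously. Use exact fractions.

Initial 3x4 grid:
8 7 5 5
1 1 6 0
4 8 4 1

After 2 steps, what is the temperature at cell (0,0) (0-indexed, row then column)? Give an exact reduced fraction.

Answer: 169/36

Derivation:
Step 1: cell (0,0) = 16/3
Step 2: cell (0,0) = 169/36
Full grid after step 2:
  169/36 157/30 263/60 145/36
  533/120 104/25 213/50 14/5
  145/36 269/60 52/15 113/36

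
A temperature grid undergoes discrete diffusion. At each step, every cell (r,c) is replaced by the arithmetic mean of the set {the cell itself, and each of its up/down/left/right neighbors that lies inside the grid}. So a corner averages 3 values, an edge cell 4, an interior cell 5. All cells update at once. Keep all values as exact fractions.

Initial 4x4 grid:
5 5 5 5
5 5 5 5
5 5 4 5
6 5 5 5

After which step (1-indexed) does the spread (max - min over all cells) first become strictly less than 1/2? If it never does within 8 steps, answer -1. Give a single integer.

Step 1: max=16/3, min=19/4, spread=7/12
Step 2: max=95/18, min=239/50, spread=112/225
  -> spread < 1/2 first at step 2
Step 3: max=11093/2160, min=11633/2400, spread=6233/21600
Step 4: max=330911/64800, min=105383/21600, spread=7381/32400
Step 5: max=9839981/1944000, min=10572041/2160000, spread=3251441/19440000
Step 6: max=58841263/11664000, min=95485691/19440000, spread=3874621/29160000
Step 7: max=8793212993/1749600000, min=9565550633/1944000000, spread=1842174233/17496000000
Step 8: max=263252390771/52488000000, min=287550276347/58320000000, spread=44571420587/524880000000

Answer: 2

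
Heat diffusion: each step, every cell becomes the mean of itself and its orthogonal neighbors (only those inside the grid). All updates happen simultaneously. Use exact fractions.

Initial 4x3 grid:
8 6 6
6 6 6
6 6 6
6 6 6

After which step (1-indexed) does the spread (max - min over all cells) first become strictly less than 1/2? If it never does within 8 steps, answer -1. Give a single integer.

Answer: 3

Derivation:
Step 1: max=20/3, min=6, spread=2/3
Step 2: max=59/9, min=6, spread=5/9
Step 3: max=689/108, min=6, spread=41/108
  -> spread < 1/2 first at step 3
Step 4: max=81977/12960, min=6, spread=4217/12960
Step 5: max=4874749/777600, min=21679/3600, spread=38417/155520
Step 6: max=291136211/46656000, min=434597/72000, spread=1903471/9331200
Step 7: max=17397149089/2799360000, min=13075759/2160000, spread=18038617/111974400
Step 8: max=1041037782851/167961600000, min=1179326759/194400000, spread=883978523/6718464000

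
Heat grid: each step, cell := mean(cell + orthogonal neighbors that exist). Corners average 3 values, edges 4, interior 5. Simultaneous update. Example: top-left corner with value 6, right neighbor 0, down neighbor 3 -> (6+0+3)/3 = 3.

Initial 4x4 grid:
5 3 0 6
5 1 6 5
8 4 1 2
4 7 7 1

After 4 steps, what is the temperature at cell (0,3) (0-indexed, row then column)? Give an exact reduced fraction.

Step 1: cell (0,3) = 11/3
Step 2: cell (0,3) = 73/18
Step 3: cell (0,3) = 1879/540
Step 4: cell (0,3) = 58171/16200
Full grid after step 4:
  7873/2025 2027/540 11797/3375 58171/16200
  23153/5400 174977/45000 16741/4500 188437/54000
  15881/3375 397027/90000 341653/90000 197483/54000
  32663/6480 497437/108000 442501/108000 118729/32400

Answer: 58171/16200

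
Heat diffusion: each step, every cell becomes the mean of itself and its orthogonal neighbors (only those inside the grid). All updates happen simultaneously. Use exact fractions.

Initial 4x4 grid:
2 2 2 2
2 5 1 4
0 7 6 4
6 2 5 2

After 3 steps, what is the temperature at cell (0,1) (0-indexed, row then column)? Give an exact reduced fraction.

Answer: 107/40

Derivation:
Step 1: cell (0,1) = 11/4
Step 2: cell (0,1) = 99/40
Step 3: cell (0,1) = 107/40
Full grid after step 3:
  919/360 107/40 4849/1800 6001/2160
  231/80 3179/1000 19627/6000 22711/7200
  503/144 22033/6000 11621/3000 26647/7200
  1559/432 5783/1440 28627/7200 4253/1080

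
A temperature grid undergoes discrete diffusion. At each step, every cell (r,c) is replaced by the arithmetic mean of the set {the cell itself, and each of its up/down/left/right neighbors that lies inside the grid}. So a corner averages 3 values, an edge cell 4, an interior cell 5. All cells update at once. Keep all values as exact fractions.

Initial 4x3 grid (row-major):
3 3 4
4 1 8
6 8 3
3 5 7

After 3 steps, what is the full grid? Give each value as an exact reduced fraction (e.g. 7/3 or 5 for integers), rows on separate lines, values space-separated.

Answer: 4099/1080 54043/14400 1037/240
28529/7200 6773/1500 673/150
34789/7200 7153/1500 2123/400
5303/1080 76883/14400 3787/720

Derivation:
After step 1:
  10/3 11/4 5
  7/2 24/5 4
  21/4 23/5 13/2
  14/3 23/4 5
After step 2:
  115/36 953/240 47/12
  1013/240 393/100 203/40
  1081/240 269/50 201/40
  47/9 1201/240 23/4
After step 3:
  4099/1080 54043/14400 1037/240
  28529/7200 6773/1500 673/150
  34789/7200 7153/1500 2123/400
  5303/1080 76883/14400 3787/720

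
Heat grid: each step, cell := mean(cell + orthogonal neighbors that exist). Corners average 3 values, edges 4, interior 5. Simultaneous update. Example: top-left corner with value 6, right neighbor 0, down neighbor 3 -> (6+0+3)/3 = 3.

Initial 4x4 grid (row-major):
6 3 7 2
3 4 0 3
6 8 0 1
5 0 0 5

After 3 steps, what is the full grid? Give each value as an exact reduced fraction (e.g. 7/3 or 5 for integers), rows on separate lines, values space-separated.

Answer: 3107/720 121/30 973/300 2201/720
139/32 7361/2000 6067/2000 5939/2400
5951/1440 20593/6000 4957/2000 5219/2400
8251/2160 2287/720 919/400 1391/720

Derivation:
After step 1:
  4 5 3 4
  19/4 18/5 14/5 3/2
  11/2 18/5 9/5 9/4
  11/3 13/4 5/4 2
After step 2:
  55/12 39/10 37/10 17/6
  357/80 79/20 127/50 211/80
  1051/240 71/20 117/50 151/80
  149/36 353/120 83/40 11/6
After step 3:
  3107/720 121/30 973/300 2201/720
  139/32 7361/2000 6067/2000 5939/2400
  5951/1440 20593/6000 4957/2000 5219/2400
  8251/2160 2287/720 919/400 1391/720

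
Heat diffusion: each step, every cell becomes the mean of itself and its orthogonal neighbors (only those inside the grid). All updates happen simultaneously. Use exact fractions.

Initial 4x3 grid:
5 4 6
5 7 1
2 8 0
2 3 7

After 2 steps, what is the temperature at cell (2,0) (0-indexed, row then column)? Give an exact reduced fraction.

Step 1: cell (2,0) = 17/4
Step 2: cell (2,0) = 23/6
Full grid after step 2:
  179/36 113/24 38/9
  14/3 91/20 97/24
  23/6 89/20 89/24
  139/36 11/3 37/9

Answer: 23/6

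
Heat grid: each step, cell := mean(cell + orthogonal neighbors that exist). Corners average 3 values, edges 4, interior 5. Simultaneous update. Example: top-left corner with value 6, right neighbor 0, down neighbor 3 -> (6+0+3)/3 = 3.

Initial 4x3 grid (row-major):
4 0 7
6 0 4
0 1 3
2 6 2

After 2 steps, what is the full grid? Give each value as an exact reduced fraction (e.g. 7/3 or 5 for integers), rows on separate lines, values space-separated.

After step 1:
  10/3 11/4 11/3
  5/2 11/5 7/2
  9/4 2 5/2
  8/3 11/4 11/3
After step 2:
  103/36 239/80 119/36
  617/240 259/100 89/30
  113/48 117/50 35/12
  23/9 133/48 107/36

Answer: 103/36 239/80 119/36
617/240 259/100 89/30
113/48 117/50 35/12
23/9 133/48 107/36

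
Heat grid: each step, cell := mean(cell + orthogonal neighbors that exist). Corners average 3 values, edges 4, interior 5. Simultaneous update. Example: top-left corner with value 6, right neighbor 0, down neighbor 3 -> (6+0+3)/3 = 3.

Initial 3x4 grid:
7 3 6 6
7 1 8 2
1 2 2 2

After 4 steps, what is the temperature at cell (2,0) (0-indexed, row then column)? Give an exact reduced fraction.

Step 1: cell (2,0) = 10/3
Step 2: cell (2,0) = 53/18
Step 3: cell (2,0) = 467/135
Step 4: cell (2,0) = 22463/6480
Full grid after step 4:
  27943/6480 96469/21600 18797/4320 57323/12960
  28823/7200 3847/1000 144407/36000 67361/17280
  22463/6480 37747/10800 152/45 15461/4320

Answer: 22463/6480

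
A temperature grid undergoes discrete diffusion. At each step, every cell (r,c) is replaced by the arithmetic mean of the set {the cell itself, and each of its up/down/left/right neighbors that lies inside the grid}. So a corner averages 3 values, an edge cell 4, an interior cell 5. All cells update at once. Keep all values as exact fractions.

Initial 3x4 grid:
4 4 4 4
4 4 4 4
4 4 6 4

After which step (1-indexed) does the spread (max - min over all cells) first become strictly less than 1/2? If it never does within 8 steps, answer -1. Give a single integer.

Step 1: max=14/3, min=4, spread=2/3
Step 2: max=271/60, min=4, spread=31/60
Step 3: max=2371/540, min=4, spread=211/540
  -> spread < 1/2 first at step 3
Step 4: max=232897/54000, min=3647/900, spread=14077/54000
Step 5: max=2084407/486000, min=219683/54000, spread=5363/24300
Step 6: max=62060809/14580000, min=122869/30000, spread=93859/583200
Step 7: max=3709474481/874800000, min=199736467/48600000, spread=4568723/34992000
Step 8: max=221732435629/52488000000, min=6013618889/1458000000, spread=8387449/83980800

Answer: 3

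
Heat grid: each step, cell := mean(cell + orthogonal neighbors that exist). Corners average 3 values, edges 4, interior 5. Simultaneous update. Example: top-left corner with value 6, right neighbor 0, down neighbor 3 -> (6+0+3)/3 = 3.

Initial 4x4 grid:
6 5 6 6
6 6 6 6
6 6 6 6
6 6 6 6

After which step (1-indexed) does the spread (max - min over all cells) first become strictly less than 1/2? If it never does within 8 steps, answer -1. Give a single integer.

Step 1: max=6, min=17/3, spread=1/3
  -> spread < 1/2 first at step 1
Step 2: max=6, min=689/120, spread=31/120
Step 3: max=6, min=6269/1080, spread=211/1080
Step 4: max=6, min=631157/108000, spread=16843/108000
Step 5: max=53921/9000, min=5693357/972000, spread=130111/972000
Step 6: max=3232841/540000, min=171317633/29160000, spread=3255781/29160000
Step 7: max=3228893/540000, min=5148446309/874800000, spread=82360351/874800000
Step 8: max=580693559/97200000, min=154712683109/26244000000, spread=2074577821/26244000000

Answer: 1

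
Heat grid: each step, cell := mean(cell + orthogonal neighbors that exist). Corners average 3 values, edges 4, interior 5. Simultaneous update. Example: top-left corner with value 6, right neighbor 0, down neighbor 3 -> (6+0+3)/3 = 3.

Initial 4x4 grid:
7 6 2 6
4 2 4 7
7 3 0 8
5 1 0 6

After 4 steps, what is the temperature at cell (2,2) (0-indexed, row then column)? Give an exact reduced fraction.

Step 1: cell (2,2) = 3
Step 2: cell (2,2) = 78/25
Step 3: cell (2,2) = 10931/3000
Step 4: cell (2,2) = 66199/18000
Full grid after step 4:
  146417/32400 958981/216000 317911/72000 33727/7200
  934201/216000 365171/90000 252311/60000 39827/9000
  831329/216000 659927/180000 66199/18000 13867/3375
  232109/64800 359347/108000 373979/108000 120953/32400

Answer: 66199/18000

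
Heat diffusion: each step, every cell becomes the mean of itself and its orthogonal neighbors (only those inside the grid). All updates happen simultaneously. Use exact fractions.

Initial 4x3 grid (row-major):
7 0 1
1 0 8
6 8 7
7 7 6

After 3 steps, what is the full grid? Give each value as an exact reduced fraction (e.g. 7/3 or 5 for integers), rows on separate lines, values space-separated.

Answer: 833/270 1097/360 2443/720
2791/720 979/240 2039/480
191/36 6511/1200 1657/288
1637/270 4607/720 13921/2160

Derivation:
After step 1:
  8/3 2 3
  7/2 17/5 4
  11/2 28/5 29/4
  20/3 7 20/3
After step 2:
  49/18 83/30 3
  113/30 37/10 353/80
  319/60 23/4 1411/240
  115/18 389/60 251/36
After step 3:
  833/270 1097/360 2443/720
  2791/720 979/240 2039/480
  191/36 6511/1200 1657/288
  1637/270 4607/720 13921/2160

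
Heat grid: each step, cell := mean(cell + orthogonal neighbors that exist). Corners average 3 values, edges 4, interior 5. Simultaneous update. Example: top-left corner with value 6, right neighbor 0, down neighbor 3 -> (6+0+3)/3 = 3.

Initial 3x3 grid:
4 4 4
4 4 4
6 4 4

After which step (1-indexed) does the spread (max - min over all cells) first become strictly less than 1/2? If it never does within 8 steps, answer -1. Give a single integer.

Answer: 3

Derivation:
Step 1: max=14/3, min=4, spread=2/3
Step 2: max=41/9, min=4, spread=5/9
Step 3: max=473/108, min=4, spread=41/108
  -> spread < 1/2 first at step 3
Step 4: max=28051/6480, min=731/180, spread=347/1296
Step 5: max=1662137/388800, min=7357/1800, spread=2921/15552
Step 6: max=99140539/23328000, min=889483/216000, spread=24611/186624
Step 7: max=5917442033/1399680000, min=20096741/4860000, spread=207329/2239488
Step 8: max=353953152451/83980800000, min=1075601599/259200000, spread=1746635/26873856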